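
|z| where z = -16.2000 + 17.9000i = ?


|z| = sqrt((-16.2)^2 + 17.9^2) = sqrt(262.44 + 320.41) = sqrt(582.85) = 24.1423

|z| = 24.1423


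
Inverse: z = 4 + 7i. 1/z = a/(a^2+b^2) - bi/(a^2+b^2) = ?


|z|^2 = 16+49 = 65
1/z = (4 - 7i)/65

1/z = 0.0615 - 0.1077i


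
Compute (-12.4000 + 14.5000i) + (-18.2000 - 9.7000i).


Real: -12.4 - 18.2 = -30.6
Imag: 14.5 - 9.7 = 4.8

-30.6000 + 4.8000i


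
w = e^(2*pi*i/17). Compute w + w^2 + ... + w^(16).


With w = e^(2*pi*i/17), all 17 of the 17th roots of unity w^0 = 1, w, ..., w^(16) sum to 0: 1 + w + ... + w^(16) = (1 - w^17)/(1 - w) = 0 since w^17 = 1, w ≠ 1.
Removing the root 1: w + w^2 + ... + w^(16) = 0 - 1 = -1

Sum = -1


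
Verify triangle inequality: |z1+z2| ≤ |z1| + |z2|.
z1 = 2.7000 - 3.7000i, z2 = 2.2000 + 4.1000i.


|z1| = sqrt(2.7^2 + (-3.7)^2) = sqrt(20.98) = 4.5804
|z2| = sqrt(2.2^2 + 4.1^2) = sqrt(21.65) = 4.6530
z1+z2 = 4.9000 + 0.4000i
|z1+z2| = sqrt(24.17) = 4.9163
|z1|+|z2| = 4.5804 + 4.6530 = 9.2334

|z1+z2| = 4.9163 ≤ |z1|+|z2| = 9.2334 (verified)


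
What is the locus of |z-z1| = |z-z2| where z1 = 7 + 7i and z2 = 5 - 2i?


Equal distances means the locus is the perpendicular bisector of z1 and z2.
Midpoint = ((7+5)/2, (7+(-2))/2) = (6.0000, 2.5000)

Perpendicular bisector through (6.0000, 2.5000)


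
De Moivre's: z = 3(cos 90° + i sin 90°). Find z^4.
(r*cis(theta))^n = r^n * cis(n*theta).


r^4 = 3^4 = 81
n*theta = 4*90° = 360° = 0° (mod 360)
a = 81*cos(0°) = 81.0000
b = 81*sin(0°) = 0

81 cis(0°) = 81.0000 + 0i


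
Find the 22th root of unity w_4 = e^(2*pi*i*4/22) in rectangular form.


Angle = 360*4/22 = 65.4545°
a = cos(65.4545°) = 0.4154
b = sin(65.4545°) = 0.9096

0.4154 + 0.9096i


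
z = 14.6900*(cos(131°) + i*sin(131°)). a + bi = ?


a = 14.6900*cos(131°) = 14.6900*(-0.65606) = -9.6375
b = 14.6900*sin(131°) = 14.6900*0.75471 = 11.0867

-9.6375 + 11.0867i


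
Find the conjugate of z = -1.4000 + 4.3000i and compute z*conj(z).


z_bar = -1.4000 - 4.3000i
z*z_bar = (-1.4)^2 + 4.3^2 = 1.96 + 18.49 = 20.45

z_bar = -1.4000 - 4.3000i, z*z_bar = 20.45


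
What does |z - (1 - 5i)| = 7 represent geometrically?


|z - z0| = r is a circle with center z0 and radius r.
Center = (1, -5), radius = 7

Circle with center (1, -5) and radius 7


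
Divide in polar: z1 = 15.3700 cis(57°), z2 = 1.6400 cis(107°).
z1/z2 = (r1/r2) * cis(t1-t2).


r = 15.3700 / 1.6400 = 9.3720
theta = 57° - 107° = -50° = 310° (mod 360)

9.3720 cis(310°)


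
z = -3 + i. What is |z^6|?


|z| = sqrt(9+1) = sqrt(10) = 3.1623
|z^6| = |z|^6 = (sqrt(10))^6 = 10^3 = 1000

|z^6| = 1000


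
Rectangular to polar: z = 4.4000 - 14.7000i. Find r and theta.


r = sqrt(19.36+216.09) = sqrt(235.45) = 15.3444
theta = atan2(-14.7, 4.4) = -73.3365 degrees

r = 15.3444, theta = -73.3365 degrees


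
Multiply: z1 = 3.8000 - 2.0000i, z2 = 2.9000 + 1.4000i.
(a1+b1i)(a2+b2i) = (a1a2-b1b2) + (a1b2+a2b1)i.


Real = 3.8*2.9 - (-2)*1.4 = 11.02 - (-2.8) = 13.82
Imag = 3.8*1.4 + 2.9*(-2) = 5.32 - (5.8) = -0.48

13.8200 - 0.4800i


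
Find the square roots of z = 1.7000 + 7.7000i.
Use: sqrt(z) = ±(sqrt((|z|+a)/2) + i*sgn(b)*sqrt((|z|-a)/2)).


|z| = sqrt(2.89+59.29) = 7.8854
sqrt((|z|+a)/2) = sqrt((7.8854+1.7)/2) = sqrt(4.7927) = 2.1892
sqrt((|z|-a)/2) = sqrt((7.8854-1.7)/2) = sqrt(3.0927) = 1.7586

±(2.1892 + 1.7586i) i.e. 2.1892 + 1.7586i and -2.1892 - 1.7586i


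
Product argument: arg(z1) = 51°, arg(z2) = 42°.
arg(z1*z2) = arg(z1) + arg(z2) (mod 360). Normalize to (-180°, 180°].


arg(z1*z2) = 51° + 42° = 93°
Normalized to (-180°, 180°]: 93°

93°


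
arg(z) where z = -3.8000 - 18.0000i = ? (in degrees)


Re = -3.8, Im = -18
arg = atan2(-18, -3.8) = -101.9207 degrees

arg(z) = -101.9207 degrees


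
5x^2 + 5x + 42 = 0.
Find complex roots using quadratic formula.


disc = 5^2 - 4*5*42 = 25 - 840 = -815
sqrt(|disc|) = sqrt(815) = 28.5482
Real part = -5/(2*5) = -0.5000
Imag part = 28.5482/(2*5) = 2.8548

-0.5000 ± 2.8548i


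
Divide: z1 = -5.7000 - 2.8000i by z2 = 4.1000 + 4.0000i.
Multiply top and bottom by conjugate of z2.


Conjugate of z2 = 4.1000 - 4.0000i
Numerator: (-5.7000 - 2.8000i)(4.1000 - 4.0000i) = -34.5700 + 11.3200i
Denominator: 4.1^2 + 4^2 = 32.81
Result = (-34.5700 + 11.3200i)/32.81

-1.0536 + 0.3450i


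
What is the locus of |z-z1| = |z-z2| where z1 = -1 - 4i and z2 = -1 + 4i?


Equal distances means the locus is the perpendicular bisector of z1 and z2.
Midpoint = ((-1+(-1))/2, (-4+4)/2) = (-1.0000, 0)

Perpendicular bisector through (-1.0000, 0)


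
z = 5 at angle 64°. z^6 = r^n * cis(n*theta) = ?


r^6 = 5^6 = 15625
n*theta = 6*64° = 384° = 24° (mod 360)
a = 15625*cos(24°) = 14274.1478
b = 15625*sin(24°) = 6355.2600

15625 cis(24°) = 14274.1478 + 6355.2600i


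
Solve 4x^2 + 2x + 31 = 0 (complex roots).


disc = 2^2 - 4*4*31 = 4 - 496 = -492
sqrt(|disc|) = sqrt(492) = 22.1811
Real part = -2/(2*4) = -0.2500
Imag part = 22.1811/(2*4) = 2.7726

-0.2500 ± 2.7726i


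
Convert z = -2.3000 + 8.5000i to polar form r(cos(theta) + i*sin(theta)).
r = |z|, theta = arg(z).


r = sqrt(5.29+72.25) = sqrt(77.54) = 8.8057
theta = atan2(8.5, -2.3) = 105.1410 degrees

r = 8.8057, theta = 105.1410 degrees


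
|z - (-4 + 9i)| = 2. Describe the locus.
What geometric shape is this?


|z - z0| = r is a circle with center z0 and radius r.
Center = (-4, 9), radius = 2

Circle with center (-4, 9) and radius 2


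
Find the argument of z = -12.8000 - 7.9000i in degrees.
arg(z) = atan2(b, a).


Re = -12.8, Im = -7.9
arg = atan2(-7.9, -12.8) = -148.3176 degrees

arg(z) = -148.3176 degrees


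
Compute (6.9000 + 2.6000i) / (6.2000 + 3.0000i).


Conjugate of z2 = 6.2000 - 3.0000i
Numerator: (6.9000 + 2.6000i)(6.2000 - 3.0000i) = 50.5800 - 4.5800i
Denominator: 6.2^2 + 3^2 = 47.44
Result = (50.5800 - 4.5800i)/47.44

1.0662 - 0.0965i


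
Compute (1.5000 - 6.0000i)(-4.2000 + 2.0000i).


Real = 1.5*(-4.2) - (-6)*2 = -6.3 - (-12) = 5.7
Imag = 1.5*2 - (4.2)*(-6) = 3 + 25.2 = 28.2

5.7000 + 28.2000i


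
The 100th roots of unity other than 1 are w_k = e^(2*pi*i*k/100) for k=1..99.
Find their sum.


With w = e^(2*pi*i/100), all 100 of the 100th roots of unity w^0 = 1, w, ..., w^(99) sum to 0: 1 + w + ... + w^(99) = (1 - w^100)/(1 - w) = 0 since w^100 = 1, w ≠ 1.
Removing the root 1: w + w^2 + ... + w^(99) = 0 - 1 = -1

Sum = -1


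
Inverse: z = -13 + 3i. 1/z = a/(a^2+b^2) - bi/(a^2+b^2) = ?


|z|^2 = 169+9 = 178
1/z = (-13 - 3i)/178

1/z = -0.0730 - 0.0169i


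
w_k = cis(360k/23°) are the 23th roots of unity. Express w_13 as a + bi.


Angle = 360*13/23 = 203.4783°
a = cos(203.4783°) = -0.9172
b = sin(203.4783°) = -0.3984

-0.9172 - 0.3984i


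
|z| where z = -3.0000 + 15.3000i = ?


|z| = sqrt((-3)^2 + 15.3^2) = sqrt(9 + 234.09) = sqrt(243.09) = 15.5913

|z| = 15.5913


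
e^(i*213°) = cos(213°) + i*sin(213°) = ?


cos(213°) = -0.8387
sin(213°) = -0.5446

e^(i*213°) = -0.8387 - 0.5446i


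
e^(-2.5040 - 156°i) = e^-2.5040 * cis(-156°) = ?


e^-2.5040 = 0.0818
cos(-156°) = -0.9135
sin(-156°) = -0.4067
Real = 0.0818*(-0.9135) = -0.0747
Imag = 0.0818*(-0.4067) = -0.0333

-0.0747 - 0.0333i


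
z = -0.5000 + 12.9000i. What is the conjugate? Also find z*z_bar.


z_bar = -0.5000 - 12.9000i
z*z_bar = (-0.5)^2 + 12.9^2 = 0.25 + 166.41 = 166.66

z_bar = -0.5000 - 12.9000i, z*z_bar = 166.66


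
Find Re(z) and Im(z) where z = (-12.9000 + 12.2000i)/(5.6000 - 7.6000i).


Multiply by conjugate: (-12.9000 + 12.2000i)(5.6000 + 7.6000i) / (5.6^2 + (-7.6)^2)
Numerator real = -12.9*5.6 + 12.2*(-7.6) = -164.96
Numerator imag = 12.2*5.6 - (-12.9)*(-7.6) = -29.72
Denominator = 89.12
Re(z) = -164.96/89.12 = -1.8510
Im(z) = -29.72/89.12 = -0.3335

Re(z) = -1.8510, Im(z) = -0.3335


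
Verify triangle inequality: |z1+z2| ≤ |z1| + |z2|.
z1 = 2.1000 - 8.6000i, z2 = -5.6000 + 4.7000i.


|z1| = sqrt(2.1^2 + (-8.6)^2) = sqrt(78.37) = 8.8527
|z2| = sqrt((-5.6)^2 + 4.7^2) = sqrt(53.45) = 7.3110
z1+z2 = -3.5000 - 3.9000i
|z1+z2| = sqrt(27.46) = 5.2402
|z1|+|z2| = 8.8527 + 7.3110 = 16.1637

|z1+z2| = 5.2402 ≤ |z1|+|z2| = 16.1637 (verified)


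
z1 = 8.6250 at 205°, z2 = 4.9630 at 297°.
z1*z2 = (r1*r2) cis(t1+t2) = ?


r = 8.6250 * 4.9630 = 42.8059
theta = 205° + 297° = 502° = 142° (mod 360)

42.8059 cis(142°)


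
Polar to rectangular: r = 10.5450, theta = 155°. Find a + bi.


a = 10.5450*cos(155°) = 10.5450*(-0.90631) = -9.5570
b = 10.5450*sin(155°) = 10.5450*0.42262 = 4.4565

-9.5570 + 4.4565i


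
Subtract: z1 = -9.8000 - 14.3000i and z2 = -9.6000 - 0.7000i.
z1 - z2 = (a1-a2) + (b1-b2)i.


Real: -9.8 + 9.6 = -0.2
Imag: -14.3 + 0.7 = -13.6

-0.2000 - 13.6000i


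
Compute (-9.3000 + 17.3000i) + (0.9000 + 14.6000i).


Real: -9.3 + 0.9 = -8.4
Imag: 17.3 + 14.6 = 31.9

-8.4000 + 31.9000i


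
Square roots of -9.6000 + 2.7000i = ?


|z| = sqrt(92.16+7.29) = 9.9725
sqrt((|z|+a)/2) = sqrt((9.9725+(-9.6))/2) = sqrt(0.1862) = 0.4315
sqrt((|z|-a)/2) = sqrt((9.9725-(-9.6))/2) = sqrt(9.7862) = 3.1283

±(0.4315 + 3.1283i) i.e. 0.4315 + 3.1283i and -0.4315 - 3.1283i


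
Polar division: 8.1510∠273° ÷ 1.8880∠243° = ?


r = 8.1510 / 1.8880 = 4.3173
theta = 273° - 243° = 30° = 30° (mod 360)

4.3173 cis(30°)


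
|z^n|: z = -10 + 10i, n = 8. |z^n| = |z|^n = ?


|z| = sqrt(100+100) = sqrt(200) = 14.1421
|z^8| = |z|^8 = (sqrt(200))^8 = 200^4 = 1600000000

|z^8| = 1600000000


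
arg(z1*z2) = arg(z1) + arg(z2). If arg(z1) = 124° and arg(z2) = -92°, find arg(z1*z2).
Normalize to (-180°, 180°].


arg(z1*z2) = 124° - 92° = 32°
Normalized to (-180°, 180°]: 32°

32°


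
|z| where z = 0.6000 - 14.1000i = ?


|z| = sqrt(0.6^2 + (-14.1)^2) = sqrt(0.36 + 198.81) = sqrt(199.17) = 14.1128

|z| = 14.1128


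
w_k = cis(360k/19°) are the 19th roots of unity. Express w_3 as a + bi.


Angle = 360*3/19 = 56.8421°
a = cos(56.8421°) = 0.5469
b = sin(56.8421°) = 0.8372

0.5469 + 0.8372i


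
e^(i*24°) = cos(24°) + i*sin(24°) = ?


cos(24°) = 0.9135
sin(24°) = 0.4067

e^(i*24°) = 0.9135 + 0.4067i


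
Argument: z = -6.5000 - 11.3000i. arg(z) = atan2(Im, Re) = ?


Re = -6.5, Im = -11.3
arg = atan2(-11.3, -6.5) = -119.9084 degrees

arg(z) = -119.9084 degrees


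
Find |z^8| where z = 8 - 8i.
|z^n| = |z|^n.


|z| = sqrt(64+64) = sqrt(128) = 11.3137
|z^8| = |z|^8 = (sqrt(128))^8 = 128^4 = 268435456

|z^8| = 268435456


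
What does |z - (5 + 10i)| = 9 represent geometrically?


|z - z0| = r is a circle with center z0 and radius r.
Center = (5, 10), radius = 9

Circle with center (5, 10) and radius 9


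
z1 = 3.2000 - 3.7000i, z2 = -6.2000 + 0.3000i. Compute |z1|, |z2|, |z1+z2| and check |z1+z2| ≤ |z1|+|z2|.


|z1| = sqrt(3.2^2 + (-3.7)^2) = sqrt(23.93) = 4.8918
|z2| = sqrt((-6.2)^2 + 0.3^2) = sqrt(38.53) = 6.2073
z1+z2 = -3.0000 - 3.4000i
|z1+z2| = sqrt(20.56) = 4.5343
|z1|+|z2| = 4.8918 + 6.2073 = 11.0991

|z1+z2| = 4.5343 ≤ |z1|+|z2| = 11.0991 (verified)


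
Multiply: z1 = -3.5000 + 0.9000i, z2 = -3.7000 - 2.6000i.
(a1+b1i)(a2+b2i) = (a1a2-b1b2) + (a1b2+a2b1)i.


Real = -3.5*(-3.7) - 0.9*(-2.6) = 12.95 - (-2.34) = 15.29
Imag = -3.5*(-2.6) - (3.7)*0.9 = 9.1 - (3.33) = 5.77

15.2900 + 5.7700i


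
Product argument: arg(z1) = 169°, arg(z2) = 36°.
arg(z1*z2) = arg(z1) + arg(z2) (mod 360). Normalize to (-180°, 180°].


arg(z1*z2) = 169° + 36° = 205°
Normalized to (-180°, 180°]: -155°

-155°


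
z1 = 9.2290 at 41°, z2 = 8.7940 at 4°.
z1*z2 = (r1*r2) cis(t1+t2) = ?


r = 9.2290 * 8.7940 = 81.1598
theta = 41° + 4° = 45° = 45° (mod 360)

81.1598 cis(45°)


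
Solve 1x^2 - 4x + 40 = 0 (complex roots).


disc = (-4)^2 - 4*1*40 = 16 - 160 = -144
sqrt(|disc|) = sqrt(144) = 12.0000
Real part = 4/(2*1) = 2.0000
Imag part = 12.0000/(2*1) = 6.0000

2.0000 ± 6.0000i


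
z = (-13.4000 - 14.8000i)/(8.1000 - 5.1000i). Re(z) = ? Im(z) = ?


Multiply by conjugate: (-13.4000 - 14.8000i)(8.1000 + 5.1000i) / (8.1^2 + (-5.1)^2)
Numerator real = -13.4*8.1 - (14.8)*(-5.1) = -33.06
Numerator imag = -14.8*8.1 - (-13.4)*(-5.1) = -188.22
Denominator = 91.62
Re(z) = -33.06/91.62 = -0.3608
Im(z) = -188.22/91.62 = -2.0544

Re(z) = -0.3608, Im(z) = -2.0544


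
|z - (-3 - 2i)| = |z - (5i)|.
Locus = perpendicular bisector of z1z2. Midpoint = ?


Equal distances means the locus is the perpendicular bisector of z1 and z2.
Midpoint = ((-3+0)/2, (-2+5)/2) = (-1.5000, 1.5000)

Perpendicular bisector through (-1.5000, 1.5000)


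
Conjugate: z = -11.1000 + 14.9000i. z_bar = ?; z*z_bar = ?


z_bar = -11.1000 - 14.9000i
z*z_bar = (-11.1)^2 + 14.9^2 = 123.21 + 222.01 = 345.22

z_bar = -11.1000 - 14.9000i, z*z_bar = 345.22


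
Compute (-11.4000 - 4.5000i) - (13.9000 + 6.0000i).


Real: -11.4 - 13.9 = -25.3
Imag: -4.5 - 6 = -10.5

-25.3000 - 10.5000i


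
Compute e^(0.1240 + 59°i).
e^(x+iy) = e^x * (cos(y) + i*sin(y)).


e^0.1240 = 1.1320
cos(59°) = 0.515
sin(59°) = 0.85717
Real = 1.1320*0.515 = 0.5830
Imag = 1.1320*0.85717 = 0.9703

0.5830 + 0.9703i


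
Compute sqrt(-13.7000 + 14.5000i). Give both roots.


|z| = sqrt(187.69+210.25) = 19.9484
sqrt((|z|+a)/2) = sqrt((19.9484+(-13.7))/2) = sqrt(3.1242) = 1.7675
sqrt((|z|-a)/2) = sqrt((19.9484-(-13.7))/2) = sqrt(16.8242) = 4.1017

±(1.7675 + 4.1017i) i.e. 1.7675 + 4.1017i and -1.7675 - 4.1017i


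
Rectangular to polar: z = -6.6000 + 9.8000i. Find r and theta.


r = sqrt(43.56+96.04) = sqrt(139.6) = 11.8152
theta = atan2(9.8, -6.6) = 123.9591 degrees

r = 11.8152, theta = 123.9591 degrees


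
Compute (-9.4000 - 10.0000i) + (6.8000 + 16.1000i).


Real: -9.4 + 6.8 = -2.6
Imag: -10 + 16.1 = 6.1

-2.6000 + 6.1000i


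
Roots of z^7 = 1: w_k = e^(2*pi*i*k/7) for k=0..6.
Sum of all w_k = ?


The sum of all 7th roots of unity is 0.
Geometric series: (1 - w^7)/(1 - w) = (1-1)/(1-w) = 0 since w^7 = 1, w ≠ 1.
Alternatively: coefficient of z^6 in z^7 - 1 is 0.

0


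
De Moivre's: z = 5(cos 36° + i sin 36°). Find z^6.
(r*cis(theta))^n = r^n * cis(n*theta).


r^6 = 5^6 = 15625
n*theta = 6*36° = 216° = 216° (mod 360)
a = 15625*cos(216°) = -12640.8905
b = 15625*sin(216°) = -9184.1446

15625 cis(216°) = -12640.8905 - 9184.1446i


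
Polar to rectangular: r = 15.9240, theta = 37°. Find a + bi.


a = 15.9240*cos(37°) = 15.9240*0.79864 = 12.7175
b = 15.9240*sin(37°) = 15.9240*0.601815 = 9.5833

12.7175 + 9.5833i


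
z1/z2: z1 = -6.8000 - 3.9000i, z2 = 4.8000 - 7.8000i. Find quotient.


Conjugate of z2 = 4.8000 + 7.8000i
Numerator: (-6.8000 - 3.9000i)(4.8000 + 7.8000i) = -2.2200 - 71.7600i
Denominator: 4.8^2 + (-7.8)^2 = 83.88
Result = (-2.2200 - 71.7600i)/83.88

-0.0265 - 0.8555i


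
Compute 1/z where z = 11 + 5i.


|z|^2 = 121+25 = 146
1/z = (11 - 5i)/146

1/z = 0.0753 - 0.0342i


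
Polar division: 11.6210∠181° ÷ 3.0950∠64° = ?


r = 11.6210 / 3.0950 = 3.7548
theta = 181° - 64° = 117° = 117° (mod 360)

3.7548 cis(117°)


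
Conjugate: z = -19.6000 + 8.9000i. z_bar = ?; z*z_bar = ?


z_bar = -19.6000 - 8.9000i
z*z_bar = (-19.6)^2 + 8.9^2 = 384.16 + 79.21 = 463.37

z_bar = -19.6000 - 8.9000i, z*z_bar = 463.37


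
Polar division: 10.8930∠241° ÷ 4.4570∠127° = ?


r = 10.8930 / 4.4570 = 2.4440
theta = 241° - 127° = 114° = 114° (mod 360)

2.4440 cis(114°)


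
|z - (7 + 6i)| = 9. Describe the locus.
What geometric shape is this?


|z - z0| = r is a circle with center z0 and radius r.
Center = (7, 6), radius = 9

Circle with center (7, 6) and radius 9


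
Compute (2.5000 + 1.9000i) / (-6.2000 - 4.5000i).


Conjugate of z2 = -6.2000 + 4.5000i
Numerator: (2.5000 + 1.9000i)(-6.2000 + 4.5000i) = -24.0500 - 0.5300i
Denominator: (-6.2)^2 + (-4.5)^2 = 58.69
Result = (-24.0500 - 0.5300i)/58.69

-0.4098 - 0.0090i


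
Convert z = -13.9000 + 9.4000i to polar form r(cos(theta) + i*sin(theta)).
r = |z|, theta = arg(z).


r = sqrt(193.21+88.36) = sqrt(281.57) = 16.7800
theta = atan2(9.4, -13.9) = 145.9311 degrees

r = 16.7800, theta = 145.9311 degrees


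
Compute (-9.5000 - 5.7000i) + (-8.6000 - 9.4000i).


Real: -9.5 - 8.6 = -18.1
Imag: -5.7 - 9.4 = -15.1

-18.1000 - 15.1000i


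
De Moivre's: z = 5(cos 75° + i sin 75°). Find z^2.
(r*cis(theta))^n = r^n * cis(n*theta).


r^2 = 5^2 = 25
n*theta = 2*75° = 150° = 150° (mod 360)
a = 25*cos(150°) = -21.6506
b = 25*sin(150°) = 12.5000

25 cis(150°) = -21.6506 + 12.5000i


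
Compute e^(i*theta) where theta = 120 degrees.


cos(120°) = -0.5000
sin(120°) = 0.8660

e^(i*120°) = -0.5000 + 0.8660i


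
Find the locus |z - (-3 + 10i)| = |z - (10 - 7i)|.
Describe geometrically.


Equal distances means the locus is the perpendicular bisector of z1 and z2.
Midpoint = ((-3+10)/2, (10+(-7))/2) = (3.5000, 1.5000)

Perpendicular bisector through (3.5000, 1.5000)


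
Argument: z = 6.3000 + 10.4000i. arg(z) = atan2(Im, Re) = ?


Re = 6.3, Im = 10.4
arg = atan2(10.4, 6.3) = 58.7938 degrees

arg(z) = 58.7938 degrees


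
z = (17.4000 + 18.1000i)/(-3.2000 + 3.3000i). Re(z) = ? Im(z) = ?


Multiply by conjugate: (17.4000 + 18.1000i)(-3.2000 - 3.3000i) / ((-3.2)^2 + 3.3^2)
Numerator real = 17.4*(-3.2) + 18.1*3.3 = 4.05
Numerator imag = 18.1*(-3.2) - 17.4*3.3 = -115.34
Denominator = 21.13
Re(z) = 4.05/21.13 = 0.1917
Im(z) = -115.34/21.13 = -5.4586

Re(z) = 0.1917, Im(z) = -5.4586


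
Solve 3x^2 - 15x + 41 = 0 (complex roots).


disc = (-15)^2 - 4*3*41 = 225 - 492 = -267
sqrt(|disc|) = sqrt(267) = 16.3401
Real part = 15/(2*3) = 2.5000
Imag part = 16.3401/(2*3) = 2.7234

2.5000 ± 2.7234i


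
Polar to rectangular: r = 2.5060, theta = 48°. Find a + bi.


a = 2.5060*cos(48°) = 2.5060*0.6691 = 1.6768
b = 2.5060*sin(48°) = 2.5060*0.74314 = 1.8623

1.6768 + 1.8623i


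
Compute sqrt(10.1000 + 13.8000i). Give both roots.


|z| = sqrt(102.01+190.44) = 17.1012
sqrt((|z|+a)/2) = sqrt((17.1012+10.1)/2) = sqrt(13.6006) = 3.6879
sqrt((|z|-a)/2) = sqrt((17.1012-10.1)/2) = sqrt(3.5006) = 1.8710

±(3.6879 + 1.8710i) i.e. 3.6879 + 1.8710i and -3.6879 - 1.8710i


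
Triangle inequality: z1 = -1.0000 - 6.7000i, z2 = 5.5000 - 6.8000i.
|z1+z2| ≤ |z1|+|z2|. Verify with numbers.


|z1| = sqrt((-1)^2 + (-6.7)^2) = sqrt(45.89) = 6.7742
|z2| = sqrt(5.5^2 + (-6.8)^2) = sqrt(76.49) = 8.7459
z1+z2 = 4.5000 - 13.5000i
|z1+z2| = sqrt(202.5) = 14.2302
|z1|+|z2| = 6.7742 + 8.7459 = 15.5201

|z1+z2| = 14.2302 ≤ |z1|+|z2| = 15.5201 (verified)


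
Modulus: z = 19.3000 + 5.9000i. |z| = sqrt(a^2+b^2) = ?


|z| = sqrt(19.3^2 + 5.9^2) = sqrt(372.49 + 34.81) = sqrt(407.3) = 20.1817

|z| = 20.1817


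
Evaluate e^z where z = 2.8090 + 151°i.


e^2.8090 = 16.5933
cos(151°) = -0.87462
sin(151°) = 0.48481
Real = 16.5933*(-0.87462) = -14.5128
Imag = 16.5933*0.48481 = 8.0446

-14.5128 + 8.0446i


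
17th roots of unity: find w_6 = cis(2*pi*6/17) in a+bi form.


Angle = 360*6/17 = 127.0588°
a = cos(127.0588°) = -0.6026
b = sin(127.0588°) = 0.7980

-0.6026 + 0.7980i


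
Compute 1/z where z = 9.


|z|^2 = 81+0 = 81
1/z = (9 - 0i)/81

1/z = 0.1111 + 0i


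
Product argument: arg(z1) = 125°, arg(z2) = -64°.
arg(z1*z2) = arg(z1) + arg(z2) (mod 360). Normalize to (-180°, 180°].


arg(z1*z2) = 125° - 64° = 61°
Normalized to (-180°, 180°]: 61°

61°


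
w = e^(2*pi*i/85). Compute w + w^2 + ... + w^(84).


With w = e^(2*pi*i/85), all 85 of the 85th roots of unity w^0 = 1, w, ..., w^(84) sum to 0: 1 + w + ... + w^(84) = (1 - w^85)/(1 - w) = 0 since w^85 = 1, w ≠ 1.
Removing the root 1: w + w^2 + ... + w^(84) = 0 - 1 = -1

Sum = -1


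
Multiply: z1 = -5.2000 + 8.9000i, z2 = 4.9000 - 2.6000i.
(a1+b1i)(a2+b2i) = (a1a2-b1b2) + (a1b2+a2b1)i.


Real = -5.2*4.9 - 8.9*(-2.6) = -25.48 - (-23.14) = -2.34
Imag = -5.2*(-2.6) + 4.9*8.9 = 13.52 + 43.61 = 57.13

-2.3400 + 57.1300i


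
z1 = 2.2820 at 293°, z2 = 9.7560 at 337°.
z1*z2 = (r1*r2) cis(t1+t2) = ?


r = 2.2820 * 9.7560 = 22.2632
theta = 293° + 337° = 630° = 270° (mod 360)

22.2632 cis(270°)


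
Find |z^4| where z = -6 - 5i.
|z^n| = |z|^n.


|z| = sqrt(36+25) = sqrt(61) = 7.8102
|z^4| = |z|^4 = (sqrt(61))^4 = 61^2 = 3721

|z^4| = 3721


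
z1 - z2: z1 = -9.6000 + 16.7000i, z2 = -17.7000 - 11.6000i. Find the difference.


Real: -9.6 + 17.7 = 8.1
Imag: 16.7 + 11.6 = 28.3

8.1000 + 28.3000i


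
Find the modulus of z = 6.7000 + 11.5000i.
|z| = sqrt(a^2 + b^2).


|z| = sqrt(6.7^2 + 11.5^2) = sqrt(44.89 + 132.25) = sqrt(177.14) = 13.3094

|z| = 13.3094


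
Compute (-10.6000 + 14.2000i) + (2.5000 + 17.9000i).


Real: -10.6 + 2.5 = -8.1
Imag: 14.2 + 17.9 = 32.1

-8.1000 + 32.1000i


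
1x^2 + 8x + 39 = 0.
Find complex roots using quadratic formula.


disc = 8^2 - 4*1*39 = 64 - 156 = -92
sqrt(|disc|) = sqrt(92) = 9.5917
Real part = -8/(2*1) = -4.0000
Imag part = 9.5917/(2*1) = 4.7958

-4.0000 ± 4.7958i


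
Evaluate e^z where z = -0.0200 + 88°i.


e^-0.0200 = 0.9802
cos(88°) = 0.0349
sin(88°) = 0.9994
Real = 0.9802*0.0349 = 0.0342
Imag = 0.9802*0.9994 = 0.9796

0.0342 + 0.9796i


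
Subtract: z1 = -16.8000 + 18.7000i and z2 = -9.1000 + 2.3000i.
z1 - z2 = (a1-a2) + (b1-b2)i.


Real: -16.8 + 9.1 = -7.7
Imag: 18.7 - 2.3 = 16.4

-7.7000 + 16.4000i


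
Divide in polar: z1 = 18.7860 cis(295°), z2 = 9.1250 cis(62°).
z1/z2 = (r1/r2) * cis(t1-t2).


r = 18.7860 / 9.1250 = 2.0587
theta = 295° - 62° = 233° = 233° (mod 360)

2.0587 cis(233°)


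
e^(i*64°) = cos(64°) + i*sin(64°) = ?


cos(64°) = 0.4384
sin(64°) = 0.8988

e^(i*64°) = 0.4384 + 0.8988i


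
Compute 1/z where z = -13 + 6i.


|z|^2 = 169+36 = 205
1/z = (-13 - 6i)/205

1/z = -0.0634 - 0.0293i


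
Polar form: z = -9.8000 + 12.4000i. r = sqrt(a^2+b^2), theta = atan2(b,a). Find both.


r = sqrt(96.04+153.76) = sqrt(249.8) = 15.8051
theta = atan2(12.4, -9.8) = 128.3201 degrees

r = 15.8051, theta = 128.3201 degrees


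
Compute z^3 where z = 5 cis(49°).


r^3 = 5^3 = 125
n*theta = 3*49° = 147° = 147° (mod 360)
a = 125*cos(147°) = -104.8338
b = 125*sin(147°) = 68.0799

125 cis(147°) = -104.8338 + 68.0799i


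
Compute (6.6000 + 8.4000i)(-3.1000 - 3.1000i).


Real = 6.6*(-3.1) - 8.4*(-3.1) = -20.46 - (-26.04) = 5.58
Imag = 6.6*(-3.1) - (3.1)*8.4 = -20.46 - (26.04) = -46.5

5.5800 - 46.5000i


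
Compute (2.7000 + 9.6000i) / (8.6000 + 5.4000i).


Conjugate of z2 = 8.6000 - 5.4000i
Numerator: (2.7000 + 9.6000i)(8.6000 - 5.4000i) = 75.0600 + 67.9800i
Denominator: 8.6^2 + 5.4^2 = 103.12
Result = (75.0600 + 67.9800i)/103.12

0.7279 + 0.6592i


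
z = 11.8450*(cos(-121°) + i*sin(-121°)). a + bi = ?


a = 11.8450*cos(-121°) = 11.8450*(-0.51504) = -6.1006
b = 11.8450*sin(-121°) = 11.8450*(-0.857167) = -10.1531

-6.1006 - 10.1531i


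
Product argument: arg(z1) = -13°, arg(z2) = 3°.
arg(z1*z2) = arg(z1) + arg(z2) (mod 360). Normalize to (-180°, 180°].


arg(z1*z2) = -13° + 3° = -10°
Normalized to (-180°, 180°]: -10°

-10°


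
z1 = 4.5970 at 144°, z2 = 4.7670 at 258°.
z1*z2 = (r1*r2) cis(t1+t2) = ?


r = 4.5970 * 4.7670 = 21.9139
theta = 144° + 258° = 402° = 42° (mod 360)

21.9139 cis(42°)


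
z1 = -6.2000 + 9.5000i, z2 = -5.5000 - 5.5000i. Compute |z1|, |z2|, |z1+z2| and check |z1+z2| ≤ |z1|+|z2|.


|z1| = sqrt((-6.2)^2 + 9.5^2) = sqrt(128.69) = 11.3442
|z2| = sqrt((-5.5)^2 + (-5.5)^2) = sqrt(60.5) = 7.7782
z1+z2 = -11.7000 + 4.0000i
|z1+z2| = sqrt(152.89) = 12.3649
|z1|+|z2| = 11.3442 + 7.7782 = 19.1224

|z1+z2| = 12.3649 ≤ |z1|+|z2| = 19.1224 (verified)


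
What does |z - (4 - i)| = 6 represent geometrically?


|z - z0| = r is a circle with center z0 and radius r.
Center = (4, -1), radius = 6

Circle with center (4, -1) and radius 6


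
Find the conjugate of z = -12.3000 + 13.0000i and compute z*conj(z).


z_bar = -12.3000 - 13.0000i
z*z_bar = (-12.3)^2 + 13^2 = 151.29 + 169 = 320.29

z_bar = -12.3000 - 13.0000i, z*z_bar = 320.29


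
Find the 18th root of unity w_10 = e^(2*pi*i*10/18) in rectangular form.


Angle = 360*10/18 = 200°
a = cos(200°) = -0.9397
b = sin(200°) = -0.3420

-0.9397 - 0.3420i


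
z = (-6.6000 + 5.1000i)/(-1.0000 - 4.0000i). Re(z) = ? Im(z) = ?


Multiply by conjugate: (-6.6000 + 5.1000i)(-1.0000 + 4.0000i) / ((-1)^2 + (-4)^2)
Numerator real = -6.6*(-1) + 5.1*(-4) = -13.8
Numerator imag = 5.1*(-1) - (-6.6)*(-4) = -31.5
Denominator = 17
Re(z) = -13.8/17 = -0.8118
Im(z) = -31.5/17 = -1.8529

Re(z) = -0.8118, Im(z) = -1.8529


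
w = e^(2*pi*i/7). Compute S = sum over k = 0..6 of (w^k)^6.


The roots are w_k = w^k with w = e^(2*pi*i/7), and (w^k)^6 = (w^6)^k.
So S = 1 + u + u^2 + ... + u^(6) with u = w^6.
6 = 0*7 + 6, so 6 is not a multiple of 7: u = w^6 ≠ 1 (w is a primitive 7th root), while u^7 = (w^7)^6 = 1.
Geometric series: S = (1 - u^7)/(1 - u) = (1 - 1)/(1 - u) = 0

S = 0


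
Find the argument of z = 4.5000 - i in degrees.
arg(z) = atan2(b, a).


Re = 4.5, Im = -1
arg = atan2(-1, 4.5) = -12.5288 degrees

arg(z) = -12.5288 degrees


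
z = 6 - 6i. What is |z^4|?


|z| = sqrt(36+36) = sqrt(72) = 8.4853
|z^4| = |z|^4 = (sqrt(72))^4 = 72^2 = 5184

|z^4| = 5184


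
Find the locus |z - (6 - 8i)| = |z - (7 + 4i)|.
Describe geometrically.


Equal distances means the locus is the perpendicular bisector of z1 and z2.
Midpoint = ((6+7)/2, (-8+4)/2) = (6.5000, -2.0000)

Perpendicular bisector through (6.5000, -2.0000)


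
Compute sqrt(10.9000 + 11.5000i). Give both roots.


|z| = sqrt(118.81+132.25) = 15.8449
sqrt((|z|+a)/2) = sqrt((15.8449+10.9)/2) = sqrt(13.3724) = 3.6568
sqrt((|z|-a)/2) = sqrt((15.8449-10.9)/2) = sqrt(2.4724) = 1.5724

±(3.6568 + 1.5724i) i.e. 3.6568 + 1.5724i and -3.6568 - 1.5724i


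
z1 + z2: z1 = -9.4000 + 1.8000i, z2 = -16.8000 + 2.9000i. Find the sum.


Real: -9.4 - 16.8 = -26.2
Imag: 1.8 + 2.9 = 4.7

-26.2000 + 4.7000i


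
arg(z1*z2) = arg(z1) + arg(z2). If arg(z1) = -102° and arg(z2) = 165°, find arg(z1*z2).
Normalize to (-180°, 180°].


arg(z1*z2) = -102° + 165° = 63°
Normalized to (-180°, 180°]: 63°

63°


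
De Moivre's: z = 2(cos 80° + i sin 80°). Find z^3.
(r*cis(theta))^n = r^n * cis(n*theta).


r^3 = 2^3 = 8
n*theta = 3*80° = 240° = 240° (mod 360)
a = 8*cos(240°) = -4.0000
b = 8*sin(240°) = -6.9282

8 cis(240°) = -4.0000 - 6.9282i


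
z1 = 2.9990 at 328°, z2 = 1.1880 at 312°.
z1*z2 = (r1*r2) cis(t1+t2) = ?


r = 2.9990 * 1.1880 = 3.5628
theta = 328° + 312° = 640° = 280° (mod 360)

3.5628 cis(280°)


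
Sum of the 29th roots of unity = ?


The sum of all 29th roots of unity is 0.
Geometric series: (1 - w^29)/(1 - w) = (1-1)/(1-w) = 0 since w^29 = 1, w ≠ 1.
Alternatively: coefficient of z^28 in z^29 - 1 is 0.

0


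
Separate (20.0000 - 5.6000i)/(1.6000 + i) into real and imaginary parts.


Multiply by conjugate: (20.0000 - 5.6000i)(1.6000 - i) / (1.6^2 + 1^2)
Numerator real = 20*1.6 - (5.6)*1 = 26.4
Numerator imag = -5.6*1.6 - 20*1 = -28.96
Denominator = 3.56
Re(z) = 26.4/3.56 = 7.4157
Im(z) = -28.96/3.56 = -8.1348

Re(z) = 7.4157, Im(z) = -8.1348


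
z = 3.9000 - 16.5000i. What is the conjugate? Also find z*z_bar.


z_bar = 3.9000 + 16.5000i
z*z_bar = 3.9^2 + (-16.5)^2 = 15.21 + 272.25 = 287.46

z_bar = 3.9000 + 16.5000i, z*z_bar = 287.46


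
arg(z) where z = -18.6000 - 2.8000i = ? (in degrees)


Re = -18.6, Im = -2.8
arg = atan2(-2.8, -18.6) = -171.4391 degrees

arg(z) = -171.4391 degrees


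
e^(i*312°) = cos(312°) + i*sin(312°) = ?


cos(312°) = 0.6691
sin(312°) = -0.7431

e^(i*312°) = 0.6691 - 0.7431i


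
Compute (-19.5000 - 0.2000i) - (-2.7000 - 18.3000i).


Real: -19.5 + 2.7 = -16.8
Imag: -0.2 + 18.3 = 18.1

-16.8000 + 18.1000i


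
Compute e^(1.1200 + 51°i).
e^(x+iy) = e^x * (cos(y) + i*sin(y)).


e^1.1200 = 3.06485
cos(51°) = 0.62932
sin(51°) = 0.77715
Real = 3.06485*0.62932 = 1.9288
Imag = 3.06485*0.77715 = 2.3818

1.9288 + 2.3818i


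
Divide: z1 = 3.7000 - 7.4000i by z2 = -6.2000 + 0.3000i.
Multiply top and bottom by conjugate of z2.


Conjugate of z2 = -6.2000 - 0.3000i
Numerator: (3.7000 - 7.4000i)(-6.2000 - 0.3000i) = -25.1600 + 44.7700i
Denominator: (-6.2)^2 + 0.3^2 = 38.53
Result = (-25.1600 + 44.7700i)/38.53

-0.6530 + 1.1620i


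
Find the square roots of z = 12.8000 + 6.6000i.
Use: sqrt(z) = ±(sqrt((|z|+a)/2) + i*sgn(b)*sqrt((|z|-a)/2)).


|z| = sqrt(163.84+43.56) = 14.4014
sqrt((|z|+a)/2) = sqrt((14.4014+12.8)/2) = sqrt(13.6007) = 3.6879
sqrt((|z|-a)/2) = sqrt((14.4014-12.8)/2) = sqrt(0.8007) = 0.8948

±(3.6879 + 0.8948i) i.e. 3.6879 + 0.8948i and -3.6879 - 0.8948i


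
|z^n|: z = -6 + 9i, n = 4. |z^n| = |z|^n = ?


|z| = sqrt(36+81) = sqrt(117) = 10.8167
|z^4| = |z|^4 = (sqrt(117))^4 = 117^2 = 13689

|z^4| = 13689


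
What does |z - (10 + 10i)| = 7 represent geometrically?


|z - z0| = r is a circle with center z0 and radius r.
Center = (10, 10), radius = 7

Circle with center (10, 10) and radius 7


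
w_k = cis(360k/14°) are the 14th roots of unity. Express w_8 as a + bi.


Angle = 360*8/14 = 205.7143°
a = cos(205.7143°) = -0.9010
b = sin(205.7143°) = -0.4339

-0.9010 - 0.4339i


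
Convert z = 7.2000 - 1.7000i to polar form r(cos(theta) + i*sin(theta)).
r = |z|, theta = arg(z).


r = sqrt(51.84+2.89) = sqrt(54.73) = 7.3980
theta = atan2(-1.7, 7.2) = -13.2849 degrees

r = 7.3980, theta = -13.2849 degrees


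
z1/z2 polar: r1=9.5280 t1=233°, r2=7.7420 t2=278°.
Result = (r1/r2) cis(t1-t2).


r = 9.5280 / 7.7420 = 1.2307
theta = 233° - 278° = -45° = 315° (mod 360)

1.2307 cis(315°)


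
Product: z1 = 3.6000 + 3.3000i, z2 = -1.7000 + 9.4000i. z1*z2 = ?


Real = 3.6*(-1.7) - 3.3*9.4 = -6.12 - 31.02 = -37.14
Imag = 3.6*9.4 - (1.7)*3.3 = 33.84 - (5.61) = 28.23

-37.1400 + 28.2300i


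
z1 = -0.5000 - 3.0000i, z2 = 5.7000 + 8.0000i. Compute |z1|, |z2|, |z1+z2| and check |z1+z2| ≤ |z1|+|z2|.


|z1| = sqrt((-0.5)^2 + (-3)^2) = sqrt(9.25) = 3.0414
|z2| = sqrt(5.7^2 + 8^2) = sqrt(96.49) = 9.8229
z1+z2 = 5.2000 + 5.0000i
|z1+z2| = sqrt(52.04) = 7.2139
|z1|+|z2| = 3.0414 + 9.8229 = 12.8643

|z1+z2| = 7.2139 ≤ |z1|+|z2| = 12.8643 (verified)


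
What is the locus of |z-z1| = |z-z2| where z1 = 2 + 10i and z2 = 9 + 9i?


Equal distances means the locus is the perpendicular bisector of z1 and z2.
Midpoint = ((2+9)/2, (10+9)/2) = (5.5000, 9.5000)

Perpendicular bisector through (5.5000, 9.5000)


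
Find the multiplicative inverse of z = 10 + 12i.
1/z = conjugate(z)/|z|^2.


|z|^2 = 100+144 = 244
1/z = (10 - 12i)/244

1/z = 0.0410 - 0.0492i


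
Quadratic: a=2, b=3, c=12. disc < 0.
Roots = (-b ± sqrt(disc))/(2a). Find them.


disc = 3^2 - 4*2*12 = 9 - 96 = -87
sqrt(|disc|) = sqrt(87) = 9.3274
Real part = -3/(2*2) = -0.7500
Imag part = 9.3274/(2*2) = 2.3318

-0.7500 ± 2.3318i


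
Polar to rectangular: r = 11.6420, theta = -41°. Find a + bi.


a = 11.6420*cos(-41°) = 11.6420*0.75471 = 8.7863
b = 11.6420*sin(-41°) = 11.6420*(-0.656059) = -7.6378

8.7863 - 7.6378i


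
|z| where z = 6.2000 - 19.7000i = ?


|z| = sqrt(6.2^2 + (-19.7)^2) = sqrt(38.44 + 388.09) = sqrt(426.53) = 20.6526

|z| = 20.6526


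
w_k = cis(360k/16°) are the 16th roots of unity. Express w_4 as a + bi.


Angle = 360*4/16 = 90°
a = cos(90°) = 0
b = sin(90°) = 1.0000

0 + 1.0000i


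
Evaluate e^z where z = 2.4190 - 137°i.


e^2.4190 = 11.2346
cos(-137°) = -0.731354
sin(-137°) = -0.682
Real = 11.2346*(-0.731354) = -8.2165
Imag = 11.2346*(-0.682) = -7.6620

-8.2165 - 7.6620i


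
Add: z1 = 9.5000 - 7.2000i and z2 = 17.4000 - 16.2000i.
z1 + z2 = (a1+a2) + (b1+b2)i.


Real: 9.5 + 17.4 = 26.9
Imag: -7.2 - 16.2 = -23.4

26.9000 - 23.4000i


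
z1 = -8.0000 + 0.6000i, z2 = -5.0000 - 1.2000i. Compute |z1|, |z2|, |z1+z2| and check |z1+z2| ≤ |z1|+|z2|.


|z1| = sqrt((-8)^2 + 0.6^2) = sqrt(64.36) = 8.0225
|z2| = sqrt((-5)^2 + (-1.2)^2) = sqrt(26.44) = 5.1420
z1+z2 = -13.0000 - 0.6000i
|z1+z2| = sqrt(169.36) = 13.0138
|z1|+|z2| = 8.0225 + 5.1420 = 13.1645

|z1+z2| = 13.0138 ≤ |z1|+|z2| = 13.1645 (verified)


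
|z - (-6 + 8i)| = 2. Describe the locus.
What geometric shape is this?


|z - z0| = r is a circle with center z0 and radius r.
Center = (-6, 8), radius = 2

Circle with center (-6, 8) and radius 2


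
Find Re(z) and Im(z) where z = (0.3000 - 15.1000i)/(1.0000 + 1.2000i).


Multiply by conjugate: (0.3000 - 15.1000i)(1.0000 - 1.2000i) / (1^2 + 1.2^2)
Numerator real = 0.3*1 - (15.1)*1.2 = -17.82
Numerator imag = -15.1*1 - 0.3*1.2 = -15.46
Denominator = 2.44
Re(z) = -17.82/2.44 = -7.3033
Im(z) = -15.46/2.44 = -6.3361

Re(z) = -7.3033, Im(z) = -6.3361


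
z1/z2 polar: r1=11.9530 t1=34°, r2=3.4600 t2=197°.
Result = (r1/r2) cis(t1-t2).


r = 11.9530 / 3.4600 = 3.4546
theta = 34° - 197° = -163° = 197° (mod 360)

3.4546 cis(197°)


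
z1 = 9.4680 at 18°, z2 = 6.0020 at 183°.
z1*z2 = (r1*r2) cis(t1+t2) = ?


r = 9.4680 * 6.0020 = 56.8269
theta = 18° + 183° = 201° = 201° (mod 360)

56.8269 cis(201°)


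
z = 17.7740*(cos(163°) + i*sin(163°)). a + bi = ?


a = 17.7740*cos(163°) = 17.7740*(-0.956305) = -16.9974
b = 17.7740*sin(163°) = 17.7740*0.29237 = 5.1966

-16.9974 + 5.1966i


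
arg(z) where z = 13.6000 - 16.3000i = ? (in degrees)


Re = 13.6, Im = -16.3
arg = atan2(-16.3, 13.6) = -50.1599 degrees

arg(z) = -50.1599 degrees


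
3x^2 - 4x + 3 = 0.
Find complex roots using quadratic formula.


disc = (-4)^2 - 4*3*3 = 16 - 36 = -20
sqrt(|disc|) = sqrt(20) = 4.4721
Real part = 4/(2*3) = 0.6667
Imag part = 4.4721/(2*3) = 0.7454

0.6667 ± 0.7454i


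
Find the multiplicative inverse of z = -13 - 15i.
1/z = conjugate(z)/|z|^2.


|z|^2 = 169+225 = 394
1/z = (-13 + 15i)/394

1/z = -0.0330 + 0.0381i


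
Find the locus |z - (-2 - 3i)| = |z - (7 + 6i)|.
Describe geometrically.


Equal distances means the locus is the perpendicular bisector of z1 and z2.
Midpoint = ((-2+7)/2, (-3+6)/2) = (2.5000, 1.5000)

Perpendicular bisector through (2.5000, 1.5000)


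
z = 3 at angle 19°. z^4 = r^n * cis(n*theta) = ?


r^4 = 3^4 = 81
n*theta = 4*19° = 76° = 76° (mod 360)
a = 81*cos(76°) = 19.5957
b = 81*sin(76°) = 78.5940

81 cis(76°) = 19.5957 + 78.5940i


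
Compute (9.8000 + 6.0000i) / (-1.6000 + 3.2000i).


Conjugate of z2 = -1.6000 - 3.2000i
Numerator: (9.8000 + 6.0000i)(-1.6000 - 3.2000i) = 3.5200 - 40.9600i
Denominator: (-1.6)^2 + 3.2^2 = 12.8
Result = (3.5200 - 40.9600i)/12.8

0.2750 - 3.2000i


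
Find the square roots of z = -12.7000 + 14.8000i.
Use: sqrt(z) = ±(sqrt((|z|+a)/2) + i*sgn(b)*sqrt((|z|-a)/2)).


|z| = sqrt(161.29+219.04) = 19.5021
sqrt((|z|+a)/2) = sqrt((19.5021+(-12.7))/2) = sqrt(3.4010) = 1.8442
sqrt((|z|-a)/2) = sqrt((19.5021-(-12.7))/2) = sqrt(16.1010) = 4.0126

±(1.8442 + 4.0126i) i.e. 1.8442 + 4.0126i and -1.8442 - 4.0126i


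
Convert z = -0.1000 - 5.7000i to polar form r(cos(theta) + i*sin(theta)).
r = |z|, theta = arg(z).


r = sqrt(0.01+32.49) = sqrt(32.5) = 5.7009
theta = atan2(-5.7, -0.1) = -91.0051 degrees

r = 5.7009, theta = -91.0051 degrees


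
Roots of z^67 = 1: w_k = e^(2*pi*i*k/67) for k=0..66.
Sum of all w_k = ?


The sum of all 67th roots of unity is 0.
Geometric series: (1 - w^67)/(1 - w) = (1-1)/(1-w) = 0 since w^67 = 1, w ≠ 1.
Alternatively: coefficient of z^66 in z^67 - 1 is 0.

0


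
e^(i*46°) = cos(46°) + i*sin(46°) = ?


cos(46°) = 0.6947
sin(46°) = 0.7193

e^(i*46°) = 0.6947 + 0.7193i


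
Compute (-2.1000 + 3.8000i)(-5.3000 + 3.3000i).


Real = -2.1*(-5.3) - 3.8*3.3 = 11.13 - 12.54 = -1.41
Imag = -2.1*3.3 - (5.3)*3.8 = -6.93 - (20.14) = -27.07

-1.4100 - 27.0700i


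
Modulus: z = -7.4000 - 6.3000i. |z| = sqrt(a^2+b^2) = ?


|z| = sqrt((-7.4)^2 + (-6.3)^2) = sqrt(54.76 + 39.69) = sqrt(94.45) = 9.7185

|z| = 9.7185


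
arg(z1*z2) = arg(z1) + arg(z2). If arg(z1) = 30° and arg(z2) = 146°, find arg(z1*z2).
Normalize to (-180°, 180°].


arg(z1*z2) = 30° + 146° = 176°
Normalized to (-180°, 180°]: 176°

176°


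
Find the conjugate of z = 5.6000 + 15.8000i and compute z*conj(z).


z_bar = 5.6000 - 15.8000i
z*z_bar = 5.6^2 + 15.8^2 = 31.36 + 249.64 = 281

z_bar = 5.6000 - 15.8000i, z*z_bar = 281


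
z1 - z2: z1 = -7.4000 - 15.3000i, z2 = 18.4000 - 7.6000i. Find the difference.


Real: -7.4 - 18.4 = -25.8
Imag: -15.3 + 7.6 = -7.7

-25.8000 - 7.7000i


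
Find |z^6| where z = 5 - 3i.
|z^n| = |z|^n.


|z| = sqrt(25+9) = sqrt(34) = 5.8310
|z^6| = |z|^6 = (sqrt(34))^6 = 34^3 = 39304

|z^6| = 39304


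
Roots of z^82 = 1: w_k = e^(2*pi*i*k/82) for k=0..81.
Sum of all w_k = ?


The sum of all 82th roots of unity is 0.
Geometric series: (1 - w^82)/(1 - w) = (1-1)/(1-w) = 0 since w^82 = 1, w ≠ 1.
Alternatively: coefficient of z^81 in z^82 - 1 is 0.

0


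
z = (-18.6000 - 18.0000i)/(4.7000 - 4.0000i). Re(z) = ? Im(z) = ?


Multiply by conjugate: (-18.6000 - 18.0000i)(4.7000 + 4.0000i) / (4.7^2 + (-4)^2)
Numerator real = -18.6*4.7 - (18)*(-4) = -15.42
Numerator imag = -18*4.7 - (-18.6)*(-4) = -159
Denominator = 38.09
Re(z) = -15.42/38.09 = -0.4048
Im(z) = -159/38.09 = -4.1743

Re(z) = -0.4048, Im(z) = -4.1743


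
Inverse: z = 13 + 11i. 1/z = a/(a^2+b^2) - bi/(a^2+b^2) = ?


|z|^2 = 169+121 = 290
1/z = (13 - 11i)/290

1/z = 0.0448 - 0.0379i


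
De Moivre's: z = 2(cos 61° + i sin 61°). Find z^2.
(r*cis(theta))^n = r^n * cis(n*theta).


r^2 = 2^2 = 4
n*theta = 2*61° = 122° = 122° (mod 360)
a = 4*cos(122°) = -2.1197
b = 4*sin(122°) = 3.3922

4 cis(122°) = -2.1197 + 3.3922i


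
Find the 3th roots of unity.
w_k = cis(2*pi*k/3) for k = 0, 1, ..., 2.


The 3th roots of unity are cis(360k/3°) for k=0..2
Angle step = 360/3 = 120°
Primitive root: cis(120°)
Primitive root = -0.5000 + 0.8660i

3 roots at angles: 0°, 120°, 240°


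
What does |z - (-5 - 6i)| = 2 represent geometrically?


|z - z0| = r is a circle with center z0 and radius r.
Center = (-5, -6), radius = 2

Circle with center (-5, -6) and radius 2


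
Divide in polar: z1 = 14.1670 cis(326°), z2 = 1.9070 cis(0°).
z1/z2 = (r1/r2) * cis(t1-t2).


r = 14.1670 / 1.9070 = 7.4289
theta = 326° - 0° = 326° = 326° (mod 360)

7.4289 cis(326°)


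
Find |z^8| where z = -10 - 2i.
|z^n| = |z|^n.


|z| = sqrt(100+4) = sqrt(104) = 10.1980
|z^8| = |z|^8 = (sqrt(104))^8 = 104^4 = 116985856

|z^8| = 116985856


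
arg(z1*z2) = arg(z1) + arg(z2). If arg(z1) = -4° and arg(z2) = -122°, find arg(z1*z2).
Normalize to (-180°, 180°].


arg(z1*z2) = -4° - 122° = -126°
Normalized to (-180°, 180°]: -126°

-126°


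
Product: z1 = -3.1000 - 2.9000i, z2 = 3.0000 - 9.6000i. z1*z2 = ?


Real = -3.1*3 - (-2.9)*(-9.6) = -9.3 - 27.84 = -37.14
Imag = -3.1*(-9.6) + 3*(-2.9) = 29.76 - (8.7) = 21.06

-37.1400 + 21.0600i


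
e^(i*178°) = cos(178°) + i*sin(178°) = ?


cos(178°) = -0.9994
sin(178°) = 0.0349

e^(i*178°) = -0.9994 + 0.0349i


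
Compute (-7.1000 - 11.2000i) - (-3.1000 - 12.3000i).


Real: -7.1 + 3.1 = -4
Imag: -11.2 + 12.3 = 1.1

-4.0000 + 1.1000i


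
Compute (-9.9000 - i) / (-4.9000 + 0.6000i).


Conjugate of z2 = -4.9000 - 0.6000i
Numerator: (-9.9000 - i)(-4.9000 - 0.6000i) = 47.9100 + 10.8400i
Denominator: (-4.9)^2 + 0.6^2 = 24.37
Result = (47.9100 + 10.8400i)/24.37

1.9659 + 0.4448i


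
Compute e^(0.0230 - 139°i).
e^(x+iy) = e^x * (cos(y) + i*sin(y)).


e^0.0230 = 1.0233
cos(-139°) = -0.7547
sin(-139°) = -0.65606
Real = 1.0233*(-0.7547) = -0.7723
Imag = 1.0233*(-0.65606) = -0.6713

-0.7723 - 0.6713i
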